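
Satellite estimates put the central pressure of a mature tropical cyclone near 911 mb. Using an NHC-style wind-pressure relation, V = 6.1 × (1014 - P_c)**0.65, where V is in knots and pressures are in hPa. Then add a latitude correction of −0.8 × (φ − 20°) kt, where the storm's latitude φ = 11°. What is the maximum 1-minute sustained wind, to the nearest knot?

ΔP = 1014 − 911 = 103 mb.
103^0.65 ≈ 20.340.
V ≈ 6.1 × 20.340 ≈ 124.1 kt.
Latitude correction: −0.8 × (11 − 20) = 7.2 kt.
Corrected V ≈ 131.3 kt → 131 kt.

131 kt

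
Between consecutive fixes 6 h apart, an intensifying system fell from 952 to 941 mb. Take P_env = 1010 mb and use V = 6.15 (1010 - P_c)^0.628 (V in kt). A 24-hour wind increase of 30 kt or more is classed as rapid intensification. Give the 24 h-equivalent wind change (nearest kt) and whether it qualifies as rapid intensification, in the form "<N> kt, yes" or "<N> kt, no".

V₁: ΔP = 58, V ≈ 6.15 × 58^0.628 ≈ 78.76 kt.
V₂: ΔP = 69, V ≈ 6.15 × 69^0.628 ≈ 87.84 kt.
ΔV over 6 h = 9.08 kt → 24 h equivalent = 9.08 × 24/6 ≈ 36.32 kt.
36 kt ≥ 30 kt ⇒ rapid intensification.

36 kt, yes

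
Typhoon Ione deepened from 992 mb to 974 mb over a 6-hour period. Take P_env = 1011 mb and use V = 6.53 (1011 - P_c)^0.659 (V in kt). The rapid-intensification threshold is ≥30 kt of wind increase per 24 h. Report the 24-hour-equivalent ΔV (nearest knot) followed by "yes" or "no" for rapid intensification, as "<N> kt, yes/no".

100 kt, yes

V₁: ΔP = 19, V ≈ 6.53 × 19^0.659 ≈ 45.46 kt.
V₂: ΔP = 37, V ≈ 6.53 × 37^0.659 ≈ 70.53 kt.
ΔV over 6 h = 25.07 kt → 24 h equivalent = 25.07 × 24/6 ≈ 100.28 kt.
100 kt ≥ 30 kt ⇒ rapid intensification.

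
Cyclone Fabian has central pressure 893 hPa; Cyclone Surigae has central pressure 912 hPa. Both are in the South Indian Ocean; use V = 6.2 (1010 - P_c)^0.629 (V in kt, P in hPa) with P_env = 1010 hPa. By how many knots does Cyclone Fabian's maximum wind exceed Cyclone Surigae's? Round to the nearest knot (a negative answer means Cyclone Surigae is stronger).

Cyclone Fabian: ΔP = 117; V ≈ 6.2 × 117^0.629 ≈ 123.96 kt.
Cyclone Surigae: ΔP = 98; V ≈ 6.2 × 98^0.629 ≈ 110.89 kt.
Difference ≈ 123.96 − 110.89 = 13.07 → 13 kt.

13 kt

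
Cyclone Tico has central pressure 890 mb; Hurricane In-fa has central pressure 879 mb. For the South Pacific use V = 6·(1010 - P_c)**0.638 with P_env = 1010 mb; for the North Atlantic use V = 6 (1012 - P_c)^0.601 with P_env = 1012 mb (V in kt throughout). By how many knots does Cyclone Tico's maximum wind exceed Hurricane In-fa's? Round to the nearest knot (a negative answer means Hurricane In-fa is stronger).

14 kt

Cyclone Tico: ΔP = 120; V ≈ 6 × 120^0.638 ≈ 127.25 kt.
Hurricane In-fa: ΔP = 133; V ≈ 6 × 133^0.601 ≈ 113.39 kt.
Difference ≈ 127.25 − 113.39 = 13.86 → 14 kt.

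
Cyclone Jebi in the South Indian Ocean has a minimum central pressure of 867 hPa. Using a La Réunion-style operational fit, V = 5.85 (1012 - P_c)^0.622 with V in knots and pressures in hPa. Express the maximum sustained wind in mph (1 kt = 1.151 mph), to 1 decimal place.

ΔP = 1012 − 867 = 145 hPa.
V ≈ 5.85 × 145^0.622 = 5.85 × 22.099 ≈ 129.279 kt.
129.279 × 1.151 ≈ 148.80 mph → 148.8 mph.

148.8 mph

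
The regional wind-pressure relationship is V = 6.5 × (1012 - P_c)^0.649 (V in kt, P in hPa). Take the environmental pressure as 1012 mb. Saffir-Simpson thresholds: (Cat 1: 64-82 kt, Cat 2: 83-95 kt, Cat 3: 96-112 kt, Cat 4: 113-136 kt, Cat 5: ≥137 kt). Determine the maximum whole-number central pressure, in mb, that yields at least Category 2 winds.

Category 2 begins at V = 83 kt.
Required ΔP = (83/6.5)^(1/0.649) = 12.769^1.541 ≈ 50.63 mb.
P_c ≤ 1012 − 50.63 = 961.37, so the highest integer P_c is 961 mb.

961 mb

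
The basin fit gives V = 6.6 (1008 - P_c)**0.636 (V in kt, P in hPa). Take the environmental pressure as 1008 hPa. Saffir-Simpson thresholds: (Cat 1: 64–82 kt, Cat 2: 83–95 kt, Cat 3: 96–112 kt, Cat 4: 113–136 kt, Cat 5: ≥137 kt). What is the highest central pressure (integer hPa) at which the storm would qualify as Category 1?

Category 1 begins at V = 64 kt.
Required ΔP = (64/6.6)^(1/0.636) = 9.697^1.572 ≈ 35.59 hPa.
P_c ≤ 1008 − 35.59 = 972.41, so the highest integer P_c is 972 hPa.

972 hPa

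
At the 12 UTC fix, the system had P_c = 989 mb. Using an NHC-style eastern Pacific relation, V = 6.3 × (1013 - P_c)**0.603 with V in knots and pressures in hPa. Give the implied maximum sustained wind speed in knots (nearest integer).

43 kt

ΔP = 1013 − 989 = 24 mb.
24^0.603 ≈ 6.796.
V ≈ 6.3 × 6.796 ≈ 42.8 kt.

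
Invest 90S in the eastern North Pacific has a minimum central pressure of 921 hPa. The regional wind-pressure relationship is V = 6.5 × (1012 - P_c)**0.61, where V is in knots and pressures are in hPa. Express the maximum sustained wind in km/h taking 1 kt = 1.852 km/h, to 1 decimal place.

188.6 km/h

ΔP = 1012 − 921 = 91 hPa.
V ≈ 6.5 × 91^0.61 = 6.5 × 15.668 ≈ 101.842 kt.
101.842 × 1.852 ≈ 188.61 km/h → 188.6 km/h.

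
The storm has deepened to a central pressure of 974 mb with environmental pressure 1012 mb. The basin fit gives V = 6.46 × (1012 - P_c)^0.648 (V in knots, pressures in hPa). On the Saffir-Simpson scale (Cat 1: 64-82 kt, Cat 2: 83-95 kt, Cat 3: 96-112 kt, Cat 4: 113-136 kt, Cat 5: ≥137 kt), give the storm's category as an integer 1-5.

ΔP = 1012 − 974 = 38 mb.
V ≈ 6.46 × 38^0.648 = 6.46 × 10.56 ≈ 68 kt.
68 kt falls in the Category 1 band.

1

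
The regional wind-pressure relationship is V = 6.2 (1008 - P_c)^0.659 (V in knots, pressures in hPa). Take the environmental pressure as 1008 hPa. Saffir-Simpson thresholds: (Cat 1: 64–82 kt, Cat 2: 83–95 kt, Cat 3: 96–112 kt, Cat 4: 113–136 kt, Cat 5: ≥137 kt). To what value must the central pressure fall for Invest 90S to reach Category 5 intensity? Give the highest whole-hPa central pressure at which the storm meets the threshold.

Category 5 begins at V = 137 kt.
Required ΔP = (137/6.2)^(1/0.659) = 22.097^1.517 ≈ 109.64 hPa.
P_c ≤ 1008 − 109.64 = 898.36, so the highest integer P_c is 898 hPa.

898 hPa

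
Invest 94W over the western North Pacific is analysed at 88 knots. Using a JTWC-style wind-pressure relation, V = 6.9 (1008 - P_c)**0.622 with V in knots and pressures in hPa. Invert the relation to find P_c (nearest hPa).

ΔP = (V / 6.9)^(1/0.622) = (88/6.9)^1.608.
88/6.9 = 12.754; 12.754^1.608 ≈ 59.92 hPa.
P_c = 1008 − 59.92 = 948.08 ≈ 948 hPa.

948 hPa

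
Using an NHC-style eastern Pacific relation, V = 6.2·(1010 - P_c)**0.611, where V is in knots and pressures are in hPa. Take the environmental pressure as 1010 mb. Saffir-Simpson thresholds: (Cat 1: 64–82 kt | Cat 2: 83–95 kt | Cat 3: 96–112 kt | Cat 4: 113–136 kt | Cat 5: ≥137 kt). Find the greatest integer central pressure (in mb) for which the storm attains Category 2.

Category 2 begins at V = 83 kt.
Required ΔP = (83/6.2)^(1/0.611) = 13.387^1.637 ≈ 69.82 mb.
P_c ≤ 1010 − 69.82 = 940.18, so the highest integer P_c is 940 mb.

940 mb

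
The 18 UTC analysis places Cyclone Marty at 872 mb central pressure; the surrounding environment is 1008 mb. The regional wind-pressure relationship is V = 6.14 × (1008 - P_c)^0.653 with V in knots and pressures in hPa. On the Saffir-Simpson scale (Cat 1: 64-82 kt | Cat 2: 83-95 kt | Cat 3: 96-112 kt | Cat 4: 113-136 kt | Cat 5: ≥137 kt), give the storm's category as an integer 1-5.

5

ΔP = 1008 − 872 = 136 mb.
V ≈ 6.14 × 136^0.653 = 6.14 × 24.73 ≈ 152 kt.
152 kt falls in the Category 5 band.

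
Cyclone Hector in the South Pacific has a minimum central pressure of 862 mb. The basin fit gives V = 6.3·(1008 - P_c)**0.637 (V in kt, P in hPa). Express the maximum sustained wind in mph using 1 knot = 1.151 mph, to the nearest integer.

ΔP = 1008 − 862 = 146 mb.
V ≈ 6.3 × 146^0.637 = 6.3 × 23.916 ≈ 150.672 kt.
150.672 × 1.151 ≈ 173.42 mph → 173 mph.

173 mph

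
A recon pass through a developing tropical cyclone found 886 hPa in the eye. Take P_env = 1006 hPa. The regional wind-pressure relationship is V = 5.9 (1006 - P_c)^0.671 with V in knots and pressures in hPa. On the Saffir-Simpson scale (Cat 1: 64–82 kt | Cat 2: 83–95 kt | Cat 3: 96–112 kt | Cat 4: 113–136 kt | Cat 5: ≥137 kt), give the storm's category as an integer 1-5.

5

ΔP = 1006 − 886 = 120 hPa.
V ≈ 5.9 × 120^0.671 = 5.9 × 24.84 ≈ 147 kt.
147 kt falls in the Category 5 band.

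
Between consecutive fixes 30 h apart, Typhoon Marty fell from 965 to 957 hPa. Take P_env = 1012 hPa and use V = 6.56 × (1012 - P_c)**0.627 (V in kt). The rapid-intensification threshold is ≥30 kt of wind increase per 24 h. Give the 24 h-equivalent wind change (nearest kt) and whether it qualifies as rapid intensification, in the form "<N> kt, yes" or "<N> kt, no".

V₁: ΔP = 47, V ≈ 6.56 × 47^0.627 ≈ 73.33 kt.
V₂: ΔP = 55, V ≈ 6.56 × 55^0.627 ≈ 80.93 kt.
ΔV over 30 h = 7.60 kt → 24 h equivalent = 7.60 × 24/30 ≈ 6.08 kt.
6 kt < 30 kt ⇒ not rapid intensification.

6 kt, no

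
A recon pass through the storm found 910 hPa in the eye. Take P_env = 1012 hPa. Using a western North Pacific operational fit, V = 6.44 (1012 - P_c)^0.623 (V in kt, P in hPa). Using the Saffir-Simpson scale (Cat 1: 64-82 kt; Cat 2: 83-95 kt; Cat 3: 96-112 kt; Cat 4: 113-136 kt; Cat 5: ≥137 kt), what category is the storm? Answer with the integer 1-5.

ΔP = 1012 − 910 = 102 hPa.
V ≈ 6.44 × 102^0.623 = 6.44 × 17.84 ≈ 115 kt.
115 kt falls in the Category 4 band.

4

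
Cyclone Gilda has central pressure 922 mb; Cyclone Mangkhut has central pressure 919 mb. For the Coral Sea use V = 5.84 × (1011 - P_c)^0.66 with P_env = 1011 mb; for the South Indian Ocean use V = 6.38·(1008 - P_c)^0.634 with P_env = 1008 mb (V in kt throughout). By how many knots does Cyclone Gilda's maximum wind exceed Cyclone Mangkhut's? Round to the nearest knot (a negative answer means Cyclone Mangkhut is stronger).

Cyclone Gilda: ΔP = 89; V ≈ 5.84 × 89^0.66 ≈ 112.98 kt.
Cyclone Mangkhut: ΔP = 89; V ≈ 6.38 × 89^0.634 ≈ 109.83 kt.
Difference ≈ 112.98 − 109.83 = 3.15 → 3 kt.

3 kt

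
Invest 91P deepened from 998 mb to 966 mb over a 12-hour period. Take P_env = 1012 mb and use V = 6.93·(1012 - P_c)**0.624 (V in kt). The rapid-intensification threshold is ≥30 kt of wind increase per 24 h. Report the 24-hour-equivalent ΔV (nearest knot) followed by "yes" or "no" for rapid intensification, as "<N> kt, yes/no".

V₁: ΔP = 14, V ≈ 6.93 × 14^0.624 ≈ 35.97 kt.
V₂: ΔP = 46, V ≈ 6.93 × 46^0.624 ≈ 75.56 kt.
ΔV over 12 h = 39.59 kt → 24 h equivalent = 39.59 × 24/12 ≈ 79.18 kt.
79 kt ≥ 30 kt ⇒ rapid intensification.

79 kt, yes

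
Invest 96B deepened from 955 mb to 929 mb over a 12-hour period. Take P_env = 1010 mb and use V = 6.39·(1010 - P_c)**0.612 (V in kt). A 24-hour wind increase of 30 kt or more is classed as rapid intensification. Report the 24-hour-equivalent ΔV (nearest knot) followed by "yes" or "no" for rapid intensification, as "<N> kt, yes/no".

40 kt, yes

V₁: ΔP = 55, V ≈ 6.39 × 55^0.612 ≈ 74.23 kt.
V₂: ΔP = 81, V ≈ 6.39 × 81^0.612 ≈ 94.08 kt.
ΔV over 12 h = 19.85 kt → 24 h equivalent = 19.85 × 24/12 ≈ 39.70 kt.
40 kt ≥ 30 kt ⇒ rapid intensification.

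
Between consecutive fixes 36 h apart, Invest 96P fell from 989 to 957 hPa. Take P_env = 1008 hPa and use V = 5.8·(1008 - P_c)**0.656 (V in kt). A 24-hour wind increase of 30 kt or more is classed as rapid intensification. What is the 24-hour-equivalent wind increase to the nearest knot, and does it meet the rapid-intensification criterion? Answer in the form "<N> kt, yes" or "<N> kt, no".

V₁: ΔP = 19, V ≈ 5.8 × 19^0.656 ≈ 40.02 kt.
V₂: ΔP = 51, V ≈ 5.8 × 51^0.656 ≈ 76.49 kt.
ΔV over 36 h = 36.47 kt → 24 h equivalent = 36.47 × 24/36 ≈ 24.31 kt.
24 kt < 30 kt ⇒ not rapid intensification.

24 kt, no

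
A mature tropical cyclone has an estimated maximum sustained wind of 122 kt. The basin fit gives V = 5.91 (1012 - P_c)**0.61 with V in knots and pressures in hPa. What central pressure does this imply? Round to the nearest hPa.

869 hPa

ΔP = (V / 5.91)^(1/0.61) = (122/5.91)^1.639.
122/5.91 = 20.643; 20.643^1.639 ≈ 143.01 hPa.
P_c = 1012 − 143.01 = 868.99 ≈ 869 hPa.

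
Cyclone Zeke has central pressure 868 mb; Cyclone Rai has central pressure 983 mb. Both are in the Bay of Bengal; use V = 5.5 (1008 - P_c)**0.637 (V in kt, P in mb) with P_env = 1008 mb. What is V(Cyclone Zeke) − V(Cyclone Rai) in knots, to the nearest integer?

Cyclone Zeke: ΔP = 140; V ≈ 5.5 × 140^0.637 ≈ 128.07 kt.
Cyclone Rai: ΔP = 25; V ≈ 5.5 × 25^0.637 ≈ 42.74 kt.
Difference ≈ 128.07 − 42.74 = 85.33 → 85 kt.

85 kt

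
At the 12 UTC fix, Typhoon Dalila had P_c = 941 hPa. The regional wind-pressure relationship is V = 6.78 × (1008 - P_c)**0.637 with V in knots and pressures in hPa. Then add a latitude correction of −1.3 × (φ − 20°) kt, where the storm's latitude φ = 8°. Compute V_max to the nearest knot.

114 kt

ΔP = 1008 − 941 = 67 hPa.
67^0.637 ≈ 14.562.
V ≈ 6.78 × 14.562 ≈ 98.7 kt.
Latitude correction: −1.3 × (8 − 20) = 15.6 kt.
Corrected V ≈ 114.3 kt → 114 kt.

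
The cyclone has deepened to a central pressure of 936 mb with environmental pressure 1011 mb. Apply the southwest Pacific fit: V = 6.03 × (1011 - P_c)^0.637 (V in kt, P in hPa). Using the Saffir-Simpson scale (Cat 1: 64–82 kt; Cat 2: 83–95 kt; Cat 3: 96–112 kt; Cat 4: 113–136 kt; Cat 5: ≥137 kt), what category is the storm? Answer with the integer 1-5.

2

ΔP = 1011 − 936 = 75 mb.
V ≈ 6.03 × 75^0.637 = 6.03 × 15.65 ≈ 94 kt.
94 kt falls in the Category 2 band.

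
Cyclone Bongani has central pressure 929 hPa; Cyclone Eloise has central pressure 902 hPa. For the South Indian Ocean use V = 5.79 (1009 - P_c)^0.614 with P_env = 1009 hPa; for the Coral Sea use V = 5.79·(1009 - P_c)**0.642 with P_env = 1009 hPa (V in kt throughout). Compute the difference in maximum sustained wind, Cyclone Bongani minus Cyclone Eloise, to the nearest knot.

Cyclone Bongani: ΔP = 80; V ≈ 5.79 × 80^0.614 ≈ 85.34 kt.
Cyclone Eloise: ΔP = 107; V ≈ 5.79 × 107^0.642 ≈ 116.29 kt.
Difference ≈ 85.34 − 116.29 = -30.95 → -31 kt.

-31 kt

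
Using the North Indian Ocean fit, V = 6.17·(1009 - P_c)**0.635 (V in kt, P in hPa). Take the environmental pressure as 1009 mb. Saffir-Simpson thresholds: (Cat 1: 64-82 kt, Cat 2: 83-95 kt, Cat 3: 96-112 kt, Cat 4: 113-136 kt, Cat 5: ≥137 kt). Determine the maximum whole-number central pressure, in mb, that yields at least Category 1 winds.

969 mb

Category 1 begins at V = 64 kt.
Required ΔP = (64/6.17)^(1/0.635) = 10.373^1.575 ≈ 39.80 mb.
P_c ≤ 1009 − 39.80 = 969.20, so the highest integer P_c is 969 mb.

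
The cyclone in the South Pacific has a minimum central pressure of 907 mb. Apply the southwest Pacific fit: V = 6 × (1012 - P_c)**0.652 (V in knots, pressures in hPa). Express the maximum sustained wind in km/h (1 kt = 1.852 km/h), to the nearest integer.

ΔP = 1012 − 907 = 105 mb.
V ≈ 6 × 105^0.652 = 6 × 20.788 ≈ 124.729 kt.
124.729 × 1.852 ≈ 231.00 km/h → 231 km/h.

231 km/h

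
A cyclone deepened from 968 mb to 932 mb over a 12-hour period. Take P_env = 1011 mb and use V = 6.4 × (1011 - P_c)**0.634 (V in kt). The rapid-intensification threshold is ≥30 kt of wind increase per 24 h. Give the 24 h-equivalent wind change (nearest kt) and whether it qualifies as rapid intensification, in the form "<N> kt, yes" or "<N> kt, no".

V₁: ΔP = 43, V ≈ 6.4 × 43^0.634 ≈ 69.47 kt.
V₂: ΔP = 79, V ≈ 6.4 × 79^0.634 ≈ 102.16 kt.
ΔV over 12 h = 32.69 kt → 24 h equivalent = 32.69 × 24/12 ≈ 65.38 kt.
65 kt ≥ 30 kt ⇒ rapid intensification.

65 kt, yes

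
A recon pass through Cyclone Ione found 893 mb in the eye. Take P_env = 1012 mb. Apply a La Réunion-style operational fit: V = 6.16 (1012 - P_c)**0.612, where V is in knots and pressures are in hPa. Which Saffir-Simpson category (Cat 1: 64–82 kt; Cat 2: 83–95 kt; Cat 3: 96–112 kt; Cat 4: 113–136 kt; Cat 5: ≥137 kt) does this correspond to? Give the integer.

4

ΔP = 1012 − 893 = 119 mb.
V ≈ 6.16 × 119^0.612 = 6.16 × 18.63 ≈ 115 kt.
115 kt falls in the Category 4 band.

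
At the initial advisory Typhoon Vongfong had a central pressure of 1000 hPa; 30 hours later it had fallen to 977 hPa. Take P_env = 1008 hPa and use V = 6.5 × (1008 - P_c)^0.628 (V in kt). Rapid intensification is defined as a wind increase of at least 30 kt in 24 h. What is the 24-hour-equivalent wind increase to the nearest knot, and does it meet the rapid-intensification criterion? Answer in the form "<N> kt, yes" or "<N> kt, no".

V₁: ΔP = 8, V ≈ 6.5 × 8^0.628 ≈ 23.99 kt.
V₂: ΔP = 31, V ≈ 6.5 × 31^0.628 ≈ 56.17 kt.
ΔV over 30 h = 32.18 kt → 24 h equivalent = 32.18 × 24/30 ≈ 25.74 kt.
26 kt < 30 kt ⇒ not rapid intensification.

26 kt, no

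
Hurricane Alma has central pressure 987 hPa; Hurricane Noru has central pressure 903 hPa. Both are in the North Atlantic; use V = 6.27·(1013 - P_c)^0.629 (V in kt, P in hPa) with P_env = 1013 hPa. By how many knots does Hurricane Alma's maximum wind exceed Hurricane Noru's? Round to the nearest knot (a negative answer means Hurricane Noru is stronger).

-72 kt

Hurricane Alma: ΔP = 26; V ≈ 6.27 × 26^0.629 ≈ 48.67 kt.
Hurricane Noru: ΔP = 110; V ≈ 6.27 × 110^0.629 ≈ 120.59 kt.
Difference ≈ 48.67 − 120.59 = -71.92 → -72 kt.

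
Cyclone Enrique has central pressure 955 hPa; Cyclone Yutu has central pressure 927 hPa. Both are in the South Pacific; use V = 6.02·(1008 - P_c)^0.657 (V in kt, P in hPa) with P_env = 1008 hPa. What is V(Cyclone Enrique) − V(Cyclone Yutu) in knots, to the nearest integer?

-26 kt

Cyclone Enrique: ΔP = 53; V ≈ 6.02 × 53^0.657 ≈ 81.74 kt.
Cyclone Yutu: ΔP = 81; V ≈ 6.02 × 81^0.657 ≈ 108.01 kt.
Difference ≈ 81.74 − 108.01 = -26.27 → -26 kt.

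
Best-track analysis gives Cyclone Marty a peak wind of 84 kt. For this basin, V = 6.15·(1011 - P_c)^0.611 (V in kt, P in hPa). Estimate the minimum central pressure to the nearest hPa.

939 hPa

ΔP = (V / 6.15)^(1/0.611) = (84/6.15)^1.637.
84/6.15 = 13.659; 13.659^1.637 ≈ 72.16 hPa.
P_c = 1011 − 72.16 = 938.84 ≈ 939 hPa.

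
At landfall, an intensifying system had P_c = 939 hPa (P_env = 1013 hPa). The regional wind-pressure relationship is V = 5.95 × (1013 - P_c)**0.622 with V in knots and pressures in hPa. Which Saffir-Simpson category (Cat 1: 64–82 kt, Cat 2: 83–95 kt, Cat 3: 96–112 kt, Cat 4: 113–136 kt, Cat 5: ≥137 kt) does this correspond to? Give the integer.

ΔP = 1013 − 939 = 74 hPa.
V ≈ 5.95 × 74^0.622 = 5.95 × 14.54 ≈ 87 kt.
87 kt falls in the Category 2 band.

2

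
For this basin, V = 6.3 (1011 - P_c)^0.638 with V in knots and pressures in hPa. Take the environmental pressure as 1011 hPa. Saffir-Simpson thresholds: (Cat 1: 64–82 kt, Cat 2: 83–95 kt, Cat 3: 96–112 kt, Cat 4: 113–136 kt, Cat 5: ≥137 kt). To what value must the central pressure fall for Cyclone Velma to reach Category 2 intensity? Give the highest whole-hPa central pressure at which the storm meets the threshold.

Category 2 begins at V = 83 kt.
Required ΔP = (83/6.3)^(1/0.638) = 13.175^1.567 ≈ 56.90 hPa.
P_c ≤ 1011 − 56.90 = 954.10, so the highest integer P_c is 954 hPa.

954 hPa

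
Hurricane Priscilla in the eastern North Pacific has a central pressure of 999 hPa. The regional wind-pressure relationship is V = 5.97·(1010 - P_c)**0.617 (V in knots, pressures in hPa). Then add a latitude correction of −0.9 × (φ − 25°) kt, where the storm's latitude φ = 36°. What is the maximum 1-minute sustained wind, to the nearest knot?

16 kt

ΔP = 1010 − 999 = 11 hPa.
11^0.617 ≈ 4.391.
V ≈ 5.97 × 4.391 ≈ 26.2 kt.
Latitude correction: −0.9 × (36 − 25) = -9.9 kt.
Corrected V ≈ 16.3 kt → 16 kt.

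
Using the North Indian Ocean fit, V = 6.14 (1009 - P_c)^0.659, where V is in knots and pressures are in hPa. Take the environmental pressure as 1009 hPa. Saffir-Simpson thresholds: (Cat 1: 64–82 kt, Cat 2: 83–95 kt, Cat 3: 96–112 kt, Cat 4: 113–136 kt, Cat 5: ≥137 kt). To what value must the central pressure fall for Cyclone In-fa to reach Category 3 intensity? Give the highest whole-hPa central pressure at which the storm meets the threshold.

Category 3 begins at V = 96 kt.
Required ΔP = (96/6.14)^(1/0.659) = 15.635^1.517 ≈ 64.86 hPa.
P_c ≤ 1009 − 64.86 = 944.14, so the highest integer P_c is 944 hPa.

944 hPa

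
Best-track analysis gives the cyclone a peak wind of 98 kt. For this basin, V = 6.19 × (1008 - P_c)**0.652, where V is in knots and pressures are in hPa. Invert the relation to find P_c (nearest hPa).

939 hPa

ΔP = (V / 6.19)^(1/0.652) = (98/6.19)^1.534.
98/6.19 = 15.832; 15.832^1.534 ≈ 69.15 hPa.
P_c = 1008 − 69.15 = 938.85 ≈ 939 hPa.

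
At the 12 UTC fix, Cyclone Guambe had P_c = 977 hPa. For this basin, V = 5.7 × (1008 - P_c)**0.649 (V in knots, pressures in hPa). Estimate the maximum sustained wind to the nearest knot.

53 kt

ΔP = 1008 − 977 = 31 hPa.
31^0.649 ≈ 9.287.
V ≈ 5.7 × 9.287 ≈ 52.9 kt.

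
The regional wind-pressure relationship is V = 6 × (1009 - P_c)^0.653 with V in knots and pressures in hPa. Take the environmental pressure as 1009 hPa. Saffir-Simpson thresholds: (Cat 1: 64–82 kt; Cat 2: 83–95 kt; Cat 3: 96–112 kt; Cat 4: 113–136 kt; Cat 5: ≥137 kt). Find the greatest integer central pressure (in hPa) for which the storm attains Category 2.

Category 2 begins at V = 83 kt.
Required ΔP = (83/6)^(1/0.653) = 13.833^1.531 ≈ 55.87 hPa.
P_c ≤ 1009 − 55.87 = 953.13, so the highest integer P_c is 953 hPa.

953 hPa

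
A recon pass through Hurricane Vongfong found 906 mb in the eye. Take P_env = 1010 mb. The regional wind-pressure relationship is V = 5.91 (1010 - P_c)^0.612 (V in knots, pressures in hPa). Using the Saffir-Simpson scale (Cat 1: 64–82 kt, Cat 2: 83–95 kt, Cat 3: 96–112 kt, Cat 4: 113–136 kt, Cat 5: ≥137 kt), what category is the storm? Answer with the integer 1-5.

ΔP = 1010 − 906 = 104 mb.
V ≈ 5.91 × 104^0.612 = 5.91 × 17.16 ≈ 101 kt.
101 kt falls in the Category 3 band.

3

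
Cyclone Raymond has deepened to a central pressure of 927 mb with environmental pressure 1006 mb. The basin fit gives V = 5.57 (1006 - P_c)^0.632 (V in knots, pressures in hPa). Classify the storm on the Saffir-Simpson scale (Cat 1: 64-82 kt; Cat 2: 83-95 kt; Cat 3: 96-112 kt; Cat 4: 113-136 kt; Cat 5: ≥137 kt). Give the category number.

ΔP = 1006 − 927 = 79 mb.
V ≈ 5.57 × 79^0.632 = 5.57 × 15.82 ≈ 88 kt.
88 kt falls in the Category 2 band.

2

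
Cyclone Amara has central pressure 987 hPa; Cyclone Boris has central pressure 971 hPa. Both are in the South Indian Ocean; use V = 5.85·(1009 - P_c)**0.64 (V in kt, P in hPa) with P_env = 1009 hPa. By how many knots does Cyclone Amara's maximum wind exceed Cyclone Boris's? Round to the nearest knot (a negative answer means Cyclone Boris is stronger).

Cyclone Amara: ΔP = 22; V ≈ 5.85 × 22^0.64 ≈ 42.30 kt.
Cyclone Boris: ΔP = 38; V ≈ 5.85 × 38^0.64 ≈ 60.01 kt.
Difference ≈ 42.30 − 60.01 = -17.71 → -18 kt.

-18 kt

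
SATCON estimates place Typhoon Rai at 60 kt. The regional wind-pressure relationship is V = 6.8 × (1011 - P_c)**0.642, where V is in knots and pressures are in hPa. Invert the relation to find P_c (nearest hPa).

ΔP = (V / 6.8)^(1/0.642) = (60/6.8)^1.558.
60/6.8 = 8.824; 8.824^1.558 ≈ 29.71 hPa.
P_c = 1011 − 29.71 = 981.29 ≈ 981 hPa.

981 hPa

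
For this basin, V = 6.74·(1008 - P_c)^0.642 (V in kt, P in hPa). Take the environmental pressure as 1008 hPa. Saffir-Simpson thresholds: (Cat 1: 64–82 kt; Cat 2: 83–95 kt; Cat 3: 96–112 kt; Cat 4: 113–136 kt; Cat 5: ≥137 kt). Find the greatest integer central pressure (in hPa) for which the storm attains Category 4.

927 hPa

Category 4 begins at V = 113 kt.
Required ΔP = (113/6.74)^(1/0.642) = 16.766^1.558 ≈ 80.76 hPa.
P_c ≤ 1008 − 80.76 = 927.24, so the highest integer P_c is 927 hPa.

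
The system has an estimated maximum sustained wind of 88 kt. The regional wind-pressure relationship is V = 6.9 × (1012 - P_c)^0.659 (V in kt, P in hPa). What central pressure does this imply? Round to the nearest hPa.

964 hPa

ΔP = (V / 6.9)^(1/0.659) = (88/6.9)^1.517.
88/6.9 = 12.754; 12.754^1.517 ≈ 47.62 hPa.
P_c = 1012 − 47.62 = 964.38 ≈ 964 hPa.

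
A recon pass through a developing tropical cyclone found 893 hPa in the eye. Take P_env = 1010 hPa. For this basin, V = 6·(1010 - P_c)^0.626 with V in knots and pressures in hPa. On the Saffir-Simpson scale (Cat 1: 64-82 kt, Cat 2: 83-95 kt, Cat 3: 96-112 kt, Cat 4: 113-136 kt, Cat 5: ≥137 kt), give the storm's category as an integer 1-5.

ΔP = 1010 − 893 = 117 hPa.
V ≈ 6 × 117^0.626 = 6 × 19.71 ≈ 118 kt.
118 kt falls in the Category 4 band.

4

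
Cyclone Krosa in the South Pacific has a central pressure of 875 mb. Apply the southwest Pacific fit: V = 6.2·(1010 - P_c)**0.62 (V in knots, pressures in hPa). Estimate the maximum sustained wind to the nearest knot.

130 kt

ΔP = 1010 − 875 = 135 mb.
135^0.62 ≈ 20.932.
V ≈ 6.2 × 20.932 ≈ 129.8 kt.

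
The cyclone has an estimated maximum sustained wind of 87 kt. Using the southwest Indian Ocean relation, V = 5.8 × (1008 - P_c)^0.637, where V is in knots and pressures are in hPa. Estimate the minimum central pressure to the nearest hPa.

938 hPa

ΔP = (V / 5.8)^(1/0.637) = (87/5.8)^1.570.
87/5.8 = 15.000; 15.000^1.570 ≈ 70.19 hPa.
P_c = 1008 − 70.19 = 937.81 ≈ 938 hPa.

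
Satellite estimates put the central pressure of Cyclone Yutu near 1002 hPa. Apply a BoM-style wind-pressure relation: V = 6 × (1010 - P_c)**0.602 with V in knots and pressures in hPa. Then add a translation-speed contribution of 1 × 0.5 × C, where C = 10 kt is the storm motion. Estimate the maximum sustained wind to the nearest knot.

ΔP = 1010 − 1002 = 8 hPa.
8^0.602 ≈ 3.497.
V ≈ 6 × 3.497 ≈ 21.0 kt.
Translation term: 1 × 0.5 × 10 = 5 kt.
Corrected V ≈ 26 kt → 26 kt.

26 kt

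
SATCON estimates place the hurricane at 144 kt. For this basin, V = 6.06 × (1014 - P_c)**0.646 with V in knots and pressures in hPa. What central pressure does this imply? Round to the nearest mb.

879 mb

ΔP = (V / 6.06)^(1/0.646) = (144/6.06)^1.548.
144/6.06 = 23.762; 23.762^1.548 ≈ 134.85 mb.
P_c = 1014 − 134.85 = 879.15 ≈ 879 mb.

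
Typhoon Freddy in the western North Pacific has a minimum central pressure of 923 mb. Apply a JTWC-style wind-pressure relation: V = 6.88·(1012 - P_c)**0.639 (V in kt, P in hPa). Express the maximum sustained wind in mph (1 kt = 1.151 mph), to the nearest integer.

ΔP = 1012 − 923 = 89 mb.
V ≈ 6.88 × 89^0.639 = 6.88 × 17.606 ≈ 121.129 kt.
121.129 × 1.151 ≈ 139.42 mph → 139 mph.

139 mph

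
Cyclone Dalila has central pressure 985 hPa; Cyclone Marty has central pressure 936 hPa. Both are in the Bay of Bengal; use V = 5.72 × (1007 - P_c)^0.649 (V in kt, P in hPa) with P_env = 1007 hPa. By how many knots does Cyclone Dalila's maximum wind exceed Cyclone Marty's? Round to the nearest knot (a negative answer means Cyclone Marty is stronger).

-48 kt

Cyclone Dalila: ΔP = 22; V ≈ 5.72 × 22^0.649 ≈ 42.52 kt.
Cyclone Marty: ΔP = 71; V ≈ 5.72 × 71^0.649 ≈ 90.96 kt.
Difference ≈ 42.52 − 90.96 = -48.44 → -48 kt.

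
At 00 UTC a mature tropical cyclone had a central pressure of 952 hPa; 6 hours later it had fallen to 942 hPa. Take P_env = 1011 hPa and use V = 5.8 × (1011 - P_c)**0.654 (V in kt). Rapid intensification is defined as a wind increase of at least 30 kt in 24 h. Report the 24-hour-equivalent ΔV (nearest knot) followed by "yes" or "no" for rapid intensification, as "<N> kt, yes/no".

V₁: ΔP = 59, V ≈ 5.8 × 59^0.654 ≈ 83.48 kt.
V₂: ΔP = 69, V ≈ 5.8 × 69^0.654 ≈ 92.48 kt.
ΔV over 6 h = 9.00 kt → 24 h equivalent = 9.00 × 24/6 ≈ 36.00 kt.
36 kt ≥ 30 kt ⇒ rapid intensification.

36 kt, yes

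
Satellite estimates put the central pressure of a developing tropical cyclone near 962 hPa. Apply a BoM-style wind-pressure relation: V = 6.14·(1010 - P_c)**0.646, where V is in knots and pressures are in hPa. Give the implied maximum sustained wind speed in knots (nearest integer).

ΔP = 1010 − 962 = 48 hPa.
48^0.646 ≈ 12.192.
V ≈ 6.14 × 12.192 ≈ 74.9 kt.

75 kt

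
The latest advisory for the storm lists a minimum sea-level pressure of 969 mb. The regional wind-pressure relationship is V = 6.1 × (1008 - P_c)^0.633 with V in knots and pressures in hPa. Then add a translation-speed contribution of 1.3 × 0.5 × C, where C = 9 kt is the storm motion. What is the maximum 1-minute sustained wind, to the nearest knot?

ΔP = 1008 − 969 = 39 mb.
39^0.633 ≈ 10.166.
V ≈ 6.1 × 10.166 ≈ 62.0 kt.
Translation term: 1.3 × 0.5 × 9 = 5.85 kt.
Corrected V ≈ 67.85 kt → 68 kt.

68 kt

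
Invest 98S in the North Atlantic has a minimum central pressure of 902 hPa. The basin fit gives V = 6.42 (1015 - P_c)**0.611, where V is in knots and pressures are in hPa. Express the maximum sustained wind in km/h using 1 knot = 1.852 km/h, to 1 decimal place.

213.6 km/h

ΔP = 1015 − 902 = 113 hPa.
V ≈ 6.42 × 113^0.611 = 6.42 × 17.965 ≈ 115.336 kt.
115.336 × 1.852 ≈ 213.60 km/h → 213.6 km/h.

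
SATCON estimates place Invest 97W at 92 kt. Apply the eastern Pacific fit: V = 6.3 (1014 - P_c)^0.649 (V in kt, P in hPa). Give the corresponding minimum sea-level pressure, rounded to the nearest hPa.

ΔP = (V / 6.3)^(1/0.649) = (92/6.3)^1.541.
92/6.3 = 14.603; 14.603^1.541 ≈ 62.26 hPa.
P_c = 1014 − 62.26 = 951.74 ≈ 952 hPa.

952 hPa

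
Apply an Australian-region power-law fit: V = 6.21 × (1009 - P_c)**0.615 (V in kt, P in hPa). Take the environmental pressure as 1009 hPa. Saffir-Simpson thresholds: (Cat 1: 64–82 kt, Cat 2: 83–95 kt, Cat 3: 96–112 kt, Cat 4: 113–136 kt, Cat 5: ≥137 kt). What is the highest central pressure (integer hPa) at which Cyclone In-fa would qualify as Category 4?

897 hPa

Category 4 begins at V = 113 kt.
Required ΔP = (113/6.21)^(1/0.615) = 18.196^1.626 ≈ 111.88 hPa.
P_c ≤ 1009 − 111.88 = 897.12, so the highest integer P_c is 897 hPa.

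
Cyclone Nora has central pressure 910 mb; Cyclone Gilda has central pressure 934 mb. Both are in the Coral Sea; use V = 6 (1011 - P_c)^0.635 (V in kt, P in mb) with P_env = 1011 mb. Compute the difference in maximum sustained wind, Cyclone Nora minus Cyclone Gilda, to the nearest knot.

Cyclone Nora: ΔP = 101; V ≈ 6 × 101^0.635 ≈ 112.43 kt.
Cyclone Gilda: ΔP = 77; V ≈ 6 × 77^0.635 ≈ 94.64 kt.
Difference ≈ 112.43 − 94.64 = 17.79 → 18 kt.

18 kt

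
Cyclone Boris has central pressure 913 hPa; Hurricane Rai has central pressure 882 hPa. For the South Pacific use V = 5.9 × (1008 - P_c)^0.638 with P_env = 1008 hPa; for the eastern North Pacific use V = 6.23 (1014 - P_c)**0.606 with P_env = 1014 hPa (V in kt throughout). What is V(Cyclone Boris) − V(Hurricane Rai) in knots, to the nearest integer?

Cyclone Boris: ΔP = 95; V ≈ 5.9 × 95^0.638 ≈ 107.81 kt.
Hurricane Rai: ΔP = 132; V ≈ 6.23 × 132^0.606 ≈ 120.10 kt.
Difference ≈ 107.81 − 120.10 = -12.29 → -12 kt.

-12 kt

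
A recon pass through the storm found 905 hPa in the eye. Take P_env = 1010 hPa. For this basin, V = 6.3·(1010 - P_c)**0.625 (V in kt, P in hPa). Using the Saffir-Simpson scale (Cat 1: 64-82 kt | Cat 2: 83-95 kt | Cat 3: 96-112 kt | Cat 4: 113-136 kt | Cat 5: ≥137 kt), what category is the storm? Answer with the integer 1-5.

ΔP = 1010 − 905 = 105 hPa.
V ≈ 6.3 × 105^0.625 = 6.3 × 18.33 ≈ 116 kt.
116 kt falls in the Category 4 band.

4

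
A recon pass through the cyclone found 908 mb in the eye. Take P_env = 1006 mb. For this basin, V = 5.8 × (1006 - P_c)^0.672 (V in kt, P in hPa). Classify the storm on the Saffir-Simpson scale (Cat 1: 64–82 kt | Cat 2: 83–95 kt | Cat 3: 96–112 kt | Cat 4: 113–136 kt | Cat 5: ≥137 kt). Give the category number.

ΔP = 1006 − 908 = 98 mb.
V ≈ 5.8 × 98^0.672 = 5.8 × 21.78 ≈ 126 kt.
126 kt falls in the Category 4 band.

4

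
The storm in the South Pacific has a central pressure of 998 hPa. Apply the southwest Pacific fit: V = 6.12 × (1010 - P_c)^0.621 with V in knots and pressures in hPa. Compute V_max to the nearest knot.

ΔP = 1010 − 998 = 12 hPa.
12^0.621 ≈ 4.679.
V ≈ 6.12 × 4.679 ≈ 28.6 kt.

29 kt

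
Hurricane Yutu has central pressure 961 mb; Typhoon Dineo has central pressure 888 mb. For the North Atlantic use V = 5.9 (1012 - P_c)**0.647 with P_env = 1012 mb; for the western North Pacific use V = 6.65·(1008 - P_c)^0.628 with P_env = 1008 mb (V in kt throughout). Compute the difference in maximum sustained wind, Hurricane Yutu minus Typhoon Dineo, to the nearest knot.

-59 kt

Hurricane Yutu: ΔP = 51; V ≈ 5.9 × 51^0.647 ≈ 75.10 kt.
Typhoon Dineo: ΔP = 120; V ≈ 6.65 × 120^0.628 ≈ 134.45 kt.
Difference ≈ 75.10 − 134.45 = -59.35 → -59 kt.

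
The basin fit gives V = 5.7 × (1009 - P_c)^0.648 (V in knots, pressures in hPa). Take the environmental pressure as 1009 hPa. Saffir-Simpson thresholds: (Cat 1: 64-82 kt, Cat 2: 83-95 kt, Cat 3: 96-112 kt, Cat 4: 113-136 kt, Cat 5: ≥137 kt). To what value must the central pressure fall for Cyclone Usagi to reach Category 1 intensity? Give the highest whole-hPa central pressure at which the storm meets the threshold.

967 hPa

Category 1 begins at V = 64 kt.
Required ΔP = (64/5.7)^(1/0.648) = 11.228^1.543 ≈ 41.77 hPa.
P_c ≤ 1009 − 41.77 = 967.23, so the highest integer P_c is 967 hPa.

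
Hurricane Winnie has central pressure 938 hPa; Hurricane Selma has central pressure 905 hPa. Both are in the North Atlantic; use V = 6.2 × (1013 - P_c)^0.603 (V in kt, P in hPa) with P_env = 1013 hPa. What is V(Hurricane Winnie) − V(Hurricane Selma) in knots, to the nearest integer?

Hurricane Winnie: ΔP = 75; V ≈ 6.2 × 75^0.603 ≈ 83.76 kt.
Hurricane Selma: ΔP = 108; V ≈ 6.2 × 108^0.603 ≈ 104.36 kt.
Difference ≈ 83.76 − 104.36 = -20.60 → -21 kt.

-21 kt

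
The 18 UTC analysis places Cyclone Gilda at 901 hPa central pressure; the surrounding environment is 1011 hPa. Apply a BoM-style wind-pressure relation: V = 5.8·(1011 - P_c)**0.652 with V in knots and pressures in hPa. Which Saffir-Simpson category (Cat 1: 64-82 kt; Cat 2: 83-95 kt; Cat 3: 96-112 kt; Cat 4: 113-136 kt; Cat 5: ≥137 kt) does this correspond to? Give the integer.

4

ΔP = 1011 − 901 = 110 hPa.
V ≈ 5.8 × 110^0.652 = 5.8 × 21.43 ≈ 124 kt.
124 kt falls in the Category 4 band.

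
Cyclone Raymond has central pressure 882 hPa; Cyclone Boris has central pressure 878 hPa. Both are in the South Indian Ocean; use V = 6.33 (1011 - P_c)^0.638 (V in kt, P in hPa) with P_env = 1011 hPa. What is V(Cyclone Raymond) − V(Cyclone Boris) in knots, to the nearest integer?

-3 kt

Cyclone Raymond: ΔP = 129; V ≈ 6.33 × 129^0.638 ≈ 140.59 kt.
Cyclone Boris: ΔP = 133; V ≈ 6.33 × 133^0.638 ≈ 143.36 kt.
Difference ≈ 140.59 − 143.36 = -2.77 → -3 kt.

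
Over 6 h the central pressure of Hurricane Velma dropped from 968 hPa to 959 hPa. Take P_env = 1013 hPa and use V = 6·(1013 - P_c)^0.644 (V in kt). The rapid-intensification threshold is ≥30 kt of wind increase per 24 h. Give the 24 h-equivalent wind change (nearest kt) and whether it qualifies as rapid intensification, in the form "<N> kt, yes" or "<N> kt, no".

35 kt, yes

V₁: ΔP = 45, V ≈ 6 × 45^0.644 ≈ 69.63 kt.
V₂: ΔP = 54, V ≈ 6 × 54^0.644 ≈ 78.31 kt.
ΔV over 6 h = 8.68 kt → 24 h equivalent = 8.68 × 24/6 ≈ 34.72 kt.
35 kt ≥ 30 kt ⇒ rapid intensification.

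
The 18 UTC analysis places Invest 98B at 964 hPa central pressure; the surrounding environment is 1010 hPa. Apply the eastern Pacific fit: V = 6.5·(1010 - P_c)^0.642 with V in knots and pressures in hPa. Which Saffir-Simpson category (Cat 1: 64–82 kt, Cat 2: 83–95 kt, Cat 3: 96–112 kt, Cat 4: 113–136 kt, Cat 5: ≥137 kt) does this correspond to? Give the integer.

ΔP = 1010 − 964 = 46 hPa.
V ≈ 6.5 × 46^0.642 = 6.5 × 11.68 ≈ 76 kt.
76 kt falls in the Category 1 band.

1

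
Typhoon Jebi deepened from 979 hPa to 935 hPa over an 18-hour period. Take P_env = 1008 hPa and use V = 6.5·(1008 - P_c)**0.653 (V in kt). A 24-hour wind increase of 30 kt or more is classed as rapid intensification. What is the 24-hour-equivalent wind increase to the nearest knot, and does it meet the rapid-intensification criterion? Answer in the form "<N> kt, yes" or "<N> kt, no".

V₁: ΔP = 29, V ≈ 6.5 × 29^0.653 ≈ 58.59 kt.
V₂: ΔP = 73, V ≈ 6.5 × 73^0.653 ≈ 107.07 kt.
ΔV over 18 h = 48.48 kt → 24 h equivalent = 48.48 × 24/18 ≈ 64.64 kt.
65 kt ≥ 30 kt ⇒ rapid intensification.

65 kt, yes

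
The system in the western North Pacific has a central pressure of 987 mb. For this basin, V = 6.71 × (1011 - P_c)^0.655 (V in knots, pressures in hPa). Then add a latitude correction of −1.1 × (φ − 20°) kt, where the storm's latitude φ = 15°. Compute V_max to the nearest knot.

ΔP = 1011 − 987 = 24 mb.
24^0.655 ≈ 8.017.
V ≈ 6.71 × 8.017 ≈ 53.8 kt.
Latitude correction: −1.1 × (15 − 20) = 5.5 kt.
Corrected V ≈ 59.3 kt → 59 kt.

59 kt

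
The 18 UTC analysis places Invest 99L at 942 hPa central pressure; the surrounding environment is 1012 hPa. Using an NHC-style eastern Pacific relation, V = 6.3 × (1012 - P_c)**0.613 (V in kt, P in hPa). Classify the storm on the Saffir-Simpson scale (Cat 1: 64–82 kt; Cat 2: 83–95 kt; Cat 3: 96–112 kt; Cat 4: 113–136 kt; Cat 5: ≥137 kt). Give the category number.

2

ΔP = 1012 − 942 = 70 hPa.
V ≈ 6.3 × 70^0.613 = 6.3 × 13.52 ≈ 85 kt.
85 kt falls in the Category 2 band.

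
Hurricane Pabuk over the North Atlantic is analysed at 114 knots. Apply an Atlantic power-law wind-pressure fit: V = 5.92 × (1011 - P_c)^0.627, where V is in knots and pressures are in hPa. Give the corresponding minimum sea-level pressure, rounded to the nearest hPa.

ΔP = (V / 5.92)^(1/0.627) = (114/5.92)^1.595.
114/5.92 = 19.257; 19.257^1.595 ≈ 111.89 hPa.
P_c = 1011 − 111.89 = 899.11 ≈ 899 hPa.

899 hPa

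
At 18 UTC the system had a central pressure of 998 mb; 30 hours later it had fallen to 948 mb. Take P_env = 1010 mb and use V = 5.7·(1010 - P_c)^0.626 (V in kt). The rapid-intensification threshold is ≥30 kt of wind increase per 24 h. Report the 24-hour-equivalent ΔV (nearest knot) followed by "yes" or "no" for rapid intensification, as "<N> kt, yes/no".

39 kt, yes

V₁: ΔP = 12, V ≈ 5.7 × 12^0.626 ≈ 27.00 kt.
V₂: ΔP = 62, V ≈ 5.7 × 62^0.626 ≈ 75.49 kt.
ΔV over 30 h = 48.49 kt → 24 h equivalent = 48.49 × 24/30 ≈ 38.79 kt.
39 kt ≥ 30 kt ⇒ rapid intensification.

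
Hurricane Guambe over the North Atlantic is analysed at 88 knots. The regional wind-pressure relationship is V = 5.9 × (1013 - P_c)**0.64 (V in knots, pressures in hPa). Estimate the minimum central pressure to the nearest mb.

945 mb

ΔP = (V / 5.9)^(1/0.64) = (88/5.9)^1.562.
88/5.9 = 14.915; 14.915^1.562 ≈ 68.20 mb.
P_c = 1013 − 68.20 = 944.80 ≈ 945 mb.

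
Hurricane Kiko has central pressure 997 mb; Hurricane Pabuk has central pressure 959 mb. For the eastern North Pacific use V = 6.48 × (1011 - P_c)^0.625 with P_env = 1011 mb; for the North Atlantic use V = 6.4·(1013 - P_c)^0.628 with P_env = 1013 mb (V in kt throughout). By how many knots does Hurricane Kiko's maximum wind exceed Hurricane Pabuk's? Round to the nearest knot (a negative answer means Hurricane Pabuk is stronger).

-45 kt

Hurricane Kiko: ΔP = 14; V ≈ 6.48 × 14^0.625 ≈ 33.72 kt.
Hurricane Pabuk: ΔP = 54; V ≈ 6.4 × 54^0.628 ≈ 78.37 kt.
Difference ≈ 33.72 − 78.37 = -44.65 → -45 kt.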